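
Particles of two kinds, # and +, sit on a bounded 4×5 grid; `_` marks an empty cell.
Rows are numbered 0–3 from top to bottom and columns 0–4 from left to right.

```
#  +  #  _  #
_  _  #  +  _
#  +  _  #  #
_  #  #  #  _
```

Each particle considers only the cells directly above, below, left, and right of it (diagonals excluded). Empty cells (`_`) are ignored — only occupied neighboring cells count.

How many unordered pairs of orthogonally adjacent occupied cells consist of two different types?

Scan each occupied cell's neighbors to the right and below so each pair is counted once.
From row 0: 2 unlike of 3 pairs (running 2/3).
From row 1: 2 unlike of 2 pairs (running 4/5).
From row 2: 2 unlike of 4 pairs (running 6/9).
From row 3: 0 unlike of 2 pairs (running 6/11).
Total adjacent occupied pairs: 11; unlike-type pairs: 6.

6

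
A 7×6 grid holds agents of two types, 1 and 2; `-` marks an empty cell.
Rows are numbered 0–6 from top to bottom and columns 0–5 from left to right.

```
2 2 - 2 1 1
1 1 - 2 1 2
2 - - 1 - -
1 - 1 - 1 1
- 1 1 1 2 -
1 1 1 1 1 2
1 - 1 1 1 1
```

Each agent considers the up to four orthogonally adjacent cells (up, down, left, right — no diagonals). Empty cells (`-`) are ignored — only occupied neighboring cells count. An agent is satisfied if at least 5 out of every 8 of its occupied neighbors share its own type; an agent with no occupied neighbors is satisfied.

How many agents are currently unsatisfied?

17

(0,0)2 1/2 not
(0,1)2 1/2 not
(0,3)2 1/2 not
(0,4)1 2/3 satisfied
(0,5)1 1/2 not
(1,0)1 1/3 not
(1,1)1 1/2 not
(1,3)2 1/3 not
(1,4)1 1/3 not
(1,5)2 0/2 not
(2,0)2 0/2 not
(2,3)1 0/1 not
(3,0)1 0/1 not
(3,2)1 1/1 satisfied
(3,4)1 1/2 not
(3,5)1 1/1 satisfied
(4,1)1 2/2 satisfied
(4,2)1 4/4 satisfied
(4,3)1 2/3 satisfied
(4,4)2 0/3 not
(5,0)1 2/2 satisfied
(5,1)1 3/3 satisfied
(5,2)1 4/4 satisfied
(5,3)1 4/4 satisfied
(5,4)1 2/4 not
(5,5)2 0/2 not
(6,0)1 1/1 satisfied
(6,2)1 2/2 satisfied
(6,3)1 3/3 satisfied
(6,4)1 3/3 satisfied
(6,5)1 1/2 not
Unsatisfied: (0,0), (0,1), (0,3), (0,5), (1,0), (1,1), (1,3), (1,4), (1,5), (2,0), (2,3), (3,0), (3,4), (4,4), (5,4), (5,5), (6,5) — 17 in total.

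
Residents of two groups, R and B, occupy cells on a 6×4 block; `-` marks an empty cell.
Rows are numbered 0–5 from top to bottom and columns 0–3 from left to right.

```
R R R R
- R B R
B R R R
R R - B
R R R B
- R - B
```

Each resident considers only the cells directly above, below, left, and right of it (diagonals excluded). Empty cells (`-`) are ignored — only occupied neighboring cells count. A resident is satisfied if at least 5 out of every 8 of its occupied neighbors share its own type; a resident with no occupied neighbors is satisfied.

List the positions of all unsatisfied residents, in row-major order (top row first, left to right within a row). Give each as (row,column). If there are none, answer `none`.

(1,2), (2,0), (3,3), (4,2)

Row 0: (0,0)R 1/1 ok · (0,1)R 3/3 ok · (0,2)R 2/3 ok · (0,3)R 2/2 ok
Row 1: (1,1)R 2/3 ok · (1,2)B 0/4 unhappy · (1,3)R 2/3 ok
Row 2: (2,0)B 0/2 unhappy · (2,1)R 3/4 ok · (2,2)R 2/3 ok · (2,3)R 2/3 ok
Row 3: (3,0)R 2/3 ok · (3,1)R 3/3 ok · (3,3)B 1/2 unhappy
Row 4: (4,0)R 2/2 ok · (4,1)R 4/4 ok · (4,2)R 1/2 unhappy · (4,3)B 2/3 ok
Row 5: (5,1)R 1/1 ok · (5,3)B 1/1 ok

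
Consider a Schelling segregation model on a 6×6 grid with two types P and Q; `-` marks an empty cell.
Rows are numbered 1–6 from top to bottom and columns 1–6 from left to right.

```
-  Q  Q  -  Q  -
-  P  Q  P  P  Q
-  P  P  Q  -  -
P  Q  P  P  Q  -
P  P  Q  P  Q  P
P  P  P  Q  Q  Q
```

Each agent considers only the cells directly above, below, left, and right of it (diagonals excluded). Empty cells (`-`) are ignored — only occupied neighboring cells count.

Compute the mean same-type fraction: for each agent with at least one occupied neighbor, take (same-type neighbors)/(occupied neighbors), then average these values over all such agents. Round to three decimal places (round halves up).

(1,2)Q 1/2
(1,3)Q 2/2
(1,5)Q 0/1
(2,2)P 1/3
(2,3)Q 1/4
(2,4)P 1/3
(2,5)P 1/3
(2,6)Q 0/1
(3,2)P 2/3
(3,3)P 2/4
(3,4)Q 0/3
(4,1)P 1/2
(4,2)Q 0/4
(4,3)P 2/4
(4,4)P 2/4
(4,5)Q 1/2
(5,1)P 3/3
(5,2)P 2/4
(5,3)Q 0/4
(5,4)P 1/4
(5,5)Q 2/4
(5,6)P 0/2
(6,1)P 2/2
(6,2)P 3/3
(6,3)P 1/3
(6,4)Q 1/3
(6,5)Q 3/3
(6,6)Q 1/2
Sum over 28 agents: 1/2 + 2/2 + 0/1 + 1/3 + 1/4 + 1/3 + 1/3 + 0/1 + 2/3 + 2/4 + 0/3 + 1/2 + 0/4 + 2/4 + 2/4 + 1/2 + 3/3 + 2/4 + 0/4 + 1/4 + 2/4 + 0/2 + 2/2 + 3/3 + 1/3 + 1/3 + 3/3 + 1/2 = 37/3; mean = 37/3 ÷ 28 = 37/84 = 0.440476… → 0.440.

0.440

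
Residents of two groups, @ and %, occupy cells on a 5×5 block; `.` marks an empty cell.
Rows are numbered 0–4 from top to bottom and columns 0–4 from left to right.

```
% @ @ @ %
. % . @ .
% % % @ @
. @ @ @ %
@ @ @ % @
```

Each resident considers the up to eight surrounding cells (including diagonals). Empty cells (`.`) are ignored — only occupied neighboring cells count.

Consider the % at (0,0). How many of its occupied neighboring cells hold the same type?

Occupied neighbors of (0,0): (0,1)=@, (1,1)=%.
Same type (%): 1 of 2.

1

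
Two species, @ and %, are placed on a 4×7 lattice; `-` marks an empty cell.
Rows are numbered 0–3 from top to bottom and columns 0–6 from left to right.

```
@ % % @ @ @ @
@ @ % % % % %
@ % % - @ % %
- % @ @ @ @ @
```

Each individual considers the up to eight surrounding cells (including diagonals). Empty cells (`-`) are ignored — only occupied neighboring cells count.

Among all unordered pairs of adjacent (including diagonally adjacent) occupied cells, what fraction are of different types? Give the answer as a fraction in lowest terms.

Scan each occupied cell's neighbors to the right and below (and the two forward diagonals) so each pair is counted once.
From row 0: 16 unlike of 25 pairs (running 16/25).
From row 1: 7 unlike of 22 pairs (running 23/47).
From row 2: 11 unlike of 18 pairs (running 34/65).
From row 3: 1 unlike of 5 pairs (running 35/70).
Total adjacent occupied pairs: 70; unlike-type pairs: 35.
35/70 reduces to 1/2.

1/2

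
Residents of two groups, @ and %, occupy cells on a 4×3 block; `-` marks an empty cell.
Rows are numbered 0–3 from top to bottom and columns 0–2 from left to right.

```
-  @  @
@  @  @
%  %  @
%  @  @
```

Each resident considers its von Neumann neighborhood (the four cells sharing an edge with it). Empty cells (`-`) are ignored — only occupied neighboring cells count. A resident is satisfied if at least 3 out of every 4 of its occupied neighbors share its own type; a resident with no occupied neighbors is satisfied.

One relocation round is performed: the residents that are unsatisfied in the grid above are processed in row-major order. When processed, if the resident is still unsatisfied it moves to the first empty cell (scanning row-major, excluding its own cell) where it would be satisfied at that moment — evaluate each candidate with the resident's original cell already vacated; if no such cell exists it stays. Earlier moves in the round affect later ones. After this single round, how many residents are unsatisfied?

5

Initially unsatisfied (in order): (1,0), (2,0), (2,1), (2,2), (3,0), (3,1).
  (1,0) → (0,0).
  (2,0): now satisfied by earlier moves; stays.
  (2,1): no empty cell satisfies it; stays.
  (2,2): no empty cell satisfies it; stays.
  (3,0): no empty cell satisfies it; stays.
  (3,1): no empty cell satisfies it; stays.
Resulting grid:
@ @ @
- @ @
% % @
% @ @
Unsatisfied now: (1,1), (2,1), (2,2), (3,0), (3,1).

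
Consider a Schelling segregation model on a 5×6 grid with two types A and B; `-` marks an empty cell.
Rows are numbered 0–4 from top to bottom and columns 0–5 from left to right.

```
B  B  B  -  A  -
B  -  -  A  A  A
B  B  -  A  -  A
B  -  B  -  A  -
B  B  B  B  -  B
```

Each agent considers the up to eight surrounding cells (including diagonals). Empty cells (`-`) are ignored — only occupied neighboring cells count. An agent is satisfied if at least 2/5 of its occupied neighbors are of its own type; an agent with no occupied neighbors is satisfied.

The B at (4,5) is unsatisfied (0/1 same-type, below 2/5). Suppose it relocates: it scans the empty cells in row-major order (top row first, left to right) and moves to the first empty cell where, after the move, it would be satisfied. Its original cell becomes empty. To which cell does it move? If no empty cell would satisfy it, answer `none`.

Vacating (4,5). Empty cells in order:
  (0,3): 1/4 same-type → still unsatisfied.
  (0,5): 0/3 same-type → still unsatisfied.
  (1,1): 6/6 same-type → satisfied — stop here.

(1,1)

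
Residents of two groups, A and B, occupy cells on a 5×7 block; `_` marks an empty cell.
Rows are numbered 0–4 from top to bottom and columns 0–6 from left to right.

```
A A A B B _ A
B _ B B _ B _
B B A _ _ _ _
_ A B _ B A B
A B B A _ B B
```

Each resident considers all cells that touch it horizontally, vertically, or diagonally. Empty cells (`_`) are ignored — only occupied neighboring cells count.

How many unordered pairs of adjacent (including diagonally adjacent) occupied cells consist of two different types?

24

Scan each occupied cell's neighbors to the right and below (and the two forward diagonals) so each pair is counted once.
Row 0: A(0,0)–A(0,1)= A(0,0)–B(1,0)≠ A(0,1)–A(0,2)= A(0,1)–B(1,2)≠ A(0,1)–B(1,0)≠ A(0,2)–B(0,3)≠ A(0,2)–B(1,2)≠ A(0,2)–B(1,3)≠ B(0,3)–B(0,4)= B(0,3)–B(1,3)= B(0,3)–B(1,2)= B(0,4)–B(1,5)= B(0,4)–B(1,3)= A(0,6)–B(1,5)≠  → 7/14 unlike.
Row 1: B(1,0)–B(2,0)= B(1,0)–B(2,1)= B(1,2)–B(1,3)= B(1,2)–A(2,2)≠ B(1,2)–B(2,1)= B(1,3)–A(2,2)≠  → 2/6 unlike.
Row 2: B(2,0)–B(2,1)= B(2,0)–A(3,1)≠ B(2,1)–A(2,2)≠ B(2,1)–A(3,1)≠ B(2,1)–B(3,2)= A(2,2)–B(3,2)≠ A(2,2)–A(3,1)=  → 4/7 unlike.
Row 3: A(3,1)–B(3,2)≠ A(3,1)–B(4,1)≠ A(3,1)–B(4,2)≠ A(3,1)–A(4,0)= B(3,2)–B(4,2)= B(3,2)–A(4,3)≠ B(3,2)–B(4,1)= B(3,4)–A(3,5)≠ B(3,4)–B(4,5)= B(3,4)–A(4,3)≠ A(3,5)–B(3,6)≠ A(3,5)–B(4,5)≠ A(3,5)–B(4,6)≠ B(3,6)–B(4,6)= B(3,6)–B(4,5)=  → 9/15 unlike.
Row 4: A(4,0)–B(4,1)≠ B(4,1)–B(4,2)= B(4,2)–A(4,3)≠ B(4,5)–B(4,6)=  → 2/4 unlike.
Total adjacent occupied pairs: 46; unlike-type pairs: 24.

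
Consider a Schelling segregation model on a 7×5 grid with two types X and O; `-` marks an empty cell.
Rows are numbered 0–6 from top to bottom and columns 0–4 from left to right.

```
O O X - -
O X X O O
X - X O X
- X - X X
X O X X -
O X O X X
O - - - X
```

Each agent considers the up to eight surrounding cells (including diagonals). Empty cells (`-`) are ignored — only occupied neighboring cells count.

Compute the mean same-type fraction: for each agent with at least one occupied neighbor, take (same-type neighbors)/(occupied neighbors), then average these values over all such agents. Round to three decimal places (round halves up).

(0,0)O 2/3
(0,1)O 2/5
(0,2)X 2/4
(1,0)O 2/4
(1,1)X 4/7
(1,2)X 3/6
(1,3)O 2/6
(1,4)O 2/3
(2,0)X 2/3
(2,2)X 4/6
(2,3)O 2/7
(2,4)X 2/5
(3,1)X 4/5
(3,3)X 5/6
(3,4)X 3/4
(4,0)X 2/4
(4,1)O 2/6
(4,2)X 5/7
(4,3)X 5/6
(5,0)O 2/4
(5,1)X 2/6
(5,2)O 1/5
(5,3)X 4/5
(5,4)X 3/3
(6,0)O 1/2
(6,4)X 2/2
Sum over 26 agents: 2/3 + 2/5 + 2/4 + 2/4 + 4/7 + 3/6 + 2/6 + 2/3 + 2/3 + 4/6 + 2/7 + 2/5 + 4/5 + 5/6 + 3/4 + 2/4 + 2/6 + 5/7 + 5/6 + 2/4 + 2/6 + 1/5 + 4/5 + 3/3 + 1/2 + 2/2 = 6407/420; mean = 6407/420 ÷ 26 = 6407/10920 = 0.586721… → 0.587.

0.587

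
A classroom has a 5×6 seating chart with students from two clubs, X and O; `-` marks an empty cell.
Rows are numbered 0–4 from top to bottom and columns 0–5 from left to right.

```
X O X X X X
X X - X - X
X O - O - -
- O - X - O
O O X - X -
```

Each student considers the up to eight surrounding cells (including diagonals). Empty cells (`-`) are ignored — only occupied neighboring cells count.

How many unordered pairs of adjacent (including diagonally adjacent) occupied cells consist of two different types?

Scan each occupied cell's neighbors to the right and below (and the two forward diagonals) so each pair is counted once.
From row 0: 4 unlike of 15 pairs (running 4/15).
From row 1: 3 unlike of 6 pairs (running 7/21).
From row 2: 3 unlike of 4 pairs (running 10/25).
From row 3: 2 unlike of 6 pairs (running 12/31).
From row 4: 1 unlike of 2 pairs (running 13/33).
Total adjacent occupied pairs: 33; unlike-type pairs: 13.

13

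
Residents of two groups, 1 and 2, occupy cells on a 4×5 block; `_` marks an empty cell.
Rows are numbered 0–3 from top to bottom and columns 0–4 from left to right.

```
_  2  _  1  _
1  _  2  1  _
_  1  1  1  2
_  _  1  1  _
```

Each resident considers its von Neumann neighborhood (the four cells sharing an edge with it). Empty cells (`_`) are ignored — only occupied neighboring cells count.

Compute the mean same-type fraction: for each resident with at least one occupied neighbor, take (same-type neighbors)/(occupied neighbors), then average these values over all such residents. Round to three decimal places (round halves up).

0.685

Row 0: (0,1)2 — no occupied neighbors · (0,3)1 1/1
Row 1: (1,0)1 — no occupied neighbors · (1,2)2 0/2 · (1,3)1 2/3
Row 2: (2,1)1 1/1 · (2,2)1 3/4 · (2,3)1 3/4 · (2,4)2 0/1
Row 3: (3,2)1 2/2 · (3,3)1 2/2
Sum over 9 residents: 1/1 + 0/2 + 2/3 + 1/1 + 3/4 + 3/4 + 0/1 + 2/2 + 2/2 = 37/6; mean = 37/6 ÷ 9 = 37/54 = 0.685185… → 0.685.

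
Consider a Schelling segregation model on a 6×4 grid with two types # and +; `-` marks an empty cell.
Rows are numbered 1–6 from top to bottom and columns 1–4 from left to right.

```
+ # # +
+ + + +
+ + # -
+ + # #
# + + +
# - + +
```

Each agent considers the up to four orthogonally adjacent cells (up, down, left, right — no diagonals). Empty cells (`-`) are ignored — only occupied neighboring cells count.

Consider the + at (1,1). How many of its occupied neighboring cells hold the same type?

1

Occupied neighbors of (1,1): (2,1)=+, (1,2)=#.
Same type (+): 1 of 2.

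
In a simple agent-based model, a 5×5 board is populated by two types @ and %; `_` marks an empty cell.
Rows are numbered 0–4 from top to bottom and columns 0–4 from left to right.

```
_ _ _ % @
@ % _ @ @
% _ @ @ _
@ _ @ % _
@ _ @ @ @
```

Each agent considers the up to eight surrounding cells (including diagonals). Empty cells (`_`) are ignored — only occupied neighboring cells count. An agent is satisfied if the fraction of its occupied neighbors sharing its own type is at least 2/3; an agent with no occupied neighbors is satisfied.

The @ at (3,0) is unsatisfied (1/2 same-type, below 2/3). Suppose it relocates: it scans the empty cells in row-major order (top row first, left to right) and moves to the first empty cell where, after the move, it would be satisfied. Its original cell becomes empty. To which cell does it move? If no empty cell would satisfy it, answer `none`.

(2,4)

Vacating (3,0). Empty cells in order:
  (0,0): 1/2 same-type → still unsatisfied.
  (0,1): 1/2 same-type → still unsatisfied.
  (0,2): 1/3 same-type → still unsatisfied.
  (1,2): 3/5 same-type → still unsatisfied.
  (2,1): 3/5 same-type → still unsatisfied.
  (2,4): 3/4 same-type → satisfied — stop here.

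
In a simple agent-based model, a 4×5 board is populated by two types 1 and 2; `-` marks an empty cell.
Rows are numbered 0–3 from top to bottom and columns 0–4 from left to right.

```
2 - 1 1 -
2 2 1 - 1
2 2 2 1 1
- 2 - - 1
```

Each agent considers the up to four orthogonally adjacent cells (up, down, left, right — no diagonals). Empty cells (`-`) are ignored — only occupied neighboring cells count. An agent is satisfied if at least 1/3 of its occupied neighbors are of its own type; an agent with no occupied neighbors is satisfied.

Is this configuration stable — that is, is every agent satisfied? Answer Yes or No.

Yes

Row 0: (0,0)2 1/1 ok · (0,2)1 2/2 ok · (0,3)1 1/1 ok
Row 1: (1,0)2 3/3 ok · (1,1)2 2/3 ok · (1,2)1 1/3 ok · (1,4)1 1/1 ok
Row 2: (2,0)2 2/2 ok · (2,1)2 4/4 ok · (2,2)2 1/3 ok · (2,3)1 1/2 ok · (2,4)1 3/3 ok
Row 3: (3,1)2 1/1 ok · (3,4)1 1/1 ok
All meet the threshold, so the configuration is stable.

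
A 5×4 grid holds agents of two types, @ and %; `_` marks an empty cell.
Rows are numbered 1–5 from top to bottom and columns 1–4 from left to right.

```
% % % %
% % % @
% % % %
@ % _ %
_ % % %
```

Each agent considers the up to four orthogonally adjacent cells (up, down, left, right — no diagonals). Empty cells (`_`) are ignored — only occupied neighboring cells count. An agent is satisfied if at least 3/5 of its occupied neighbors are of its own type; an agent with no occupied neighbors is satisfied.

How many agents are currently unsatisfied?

3

(1,1)% 2/2 ok
(1,2)% 3/3 ok
(1,3)% 3/3 ok
(1,4)% 1/2 unhappy
(2,1)% 3/3 ok
(2,2)% 4/4 ok
(2,3)% 3/4 ok
(2,4)@ 0/3 unhappy
(3,1)% 2/3 ok
(3,2)% 4/4 ok
(3,3)% 3/3 ok
(3,4)% 2/3 ok
(4,1)@ 0/2 unhappy
(4,2)% 2/3 ok
(4,4)% 2/2 ok
(5,2)% 2/2 ok
(5,3)% 2/2 ok
(5,4)% 2/2 ok
Unsatisfied: (1,4), (2,4), (4,1) — 3 in total.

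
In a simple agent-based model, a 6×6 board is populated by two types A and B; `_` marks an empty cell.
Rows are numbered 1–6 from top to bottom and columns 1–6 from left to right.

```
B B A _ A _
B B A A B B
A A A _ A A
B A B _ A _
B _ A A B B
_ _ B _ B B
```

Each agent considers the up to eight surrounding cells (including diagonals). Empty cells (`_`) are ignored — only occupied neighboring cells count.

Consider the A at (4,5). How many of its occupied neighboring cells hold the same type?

3

Occupied neighbors of (4,5): (3,5)=A, (3,6)=A, (5,4)=A, (5,5)=B, (5,6)=B.
Same type (A): 3 of 5.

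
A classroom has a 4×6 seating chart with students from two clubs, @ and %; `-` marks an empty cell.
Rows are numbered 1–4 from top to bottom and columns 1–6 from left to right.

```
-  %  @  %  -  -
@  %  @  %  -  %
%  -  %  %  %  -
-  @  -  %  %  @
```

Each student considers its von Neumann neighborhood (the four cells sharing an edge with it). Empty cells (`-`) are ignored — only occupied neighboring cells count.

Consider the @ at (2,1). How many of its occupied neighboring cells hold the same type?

Occupied neighbors of (2,1): (3,1)=%, (2,2)=%.
Same type (@): 0 of 2.

0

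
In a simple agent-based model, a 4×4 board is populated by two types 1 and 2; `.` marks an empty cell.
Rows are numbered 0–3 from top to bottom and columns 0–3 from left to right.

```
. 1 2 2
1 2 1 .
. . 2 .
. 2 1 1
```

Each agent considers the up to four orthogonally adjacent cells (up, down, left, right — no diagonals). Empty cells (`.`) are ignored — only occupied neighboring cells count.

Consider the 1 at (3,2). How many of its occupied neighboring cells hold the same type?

1

Occupied neighbors of (3,2): (2,2)=2, (3,1)=2, (3,3)=1.
Same type (1): 1 of 3.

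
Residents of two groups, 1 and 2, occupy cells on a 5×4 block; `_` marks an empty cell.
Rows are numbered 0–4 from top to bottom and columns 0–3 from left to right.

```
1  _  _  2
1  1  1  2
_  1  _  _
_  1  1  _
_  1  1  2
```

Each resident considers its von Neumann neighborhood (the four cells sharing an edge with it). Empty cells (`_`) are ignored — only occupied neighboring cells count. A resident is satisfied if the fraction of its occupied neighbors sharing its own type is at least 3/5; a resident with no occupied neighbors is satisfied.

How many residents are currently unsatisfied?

Row 0: (0,0)1 1/1 satisfied · (0,3)2 1/1 satisfied
Row 1: (1,0)1 2/2 satisfied · (1,1)1 3/3 satisfied · (1,2)1 1/2 not · (1,3)2 1/2 not
Row 2: (2,1)1 2/2 satisfied
Row 3: (3,1)1 3/3 satisfied · (3,2)1 2/2 satisfied
Row 4: (4,1)1 2/2 satisfied · (4,2)1 2/3 satisfied · (4,3)2 0/1 not
Unsatisfied: (1,2), (1,3), (4,3) — 3 in total.

3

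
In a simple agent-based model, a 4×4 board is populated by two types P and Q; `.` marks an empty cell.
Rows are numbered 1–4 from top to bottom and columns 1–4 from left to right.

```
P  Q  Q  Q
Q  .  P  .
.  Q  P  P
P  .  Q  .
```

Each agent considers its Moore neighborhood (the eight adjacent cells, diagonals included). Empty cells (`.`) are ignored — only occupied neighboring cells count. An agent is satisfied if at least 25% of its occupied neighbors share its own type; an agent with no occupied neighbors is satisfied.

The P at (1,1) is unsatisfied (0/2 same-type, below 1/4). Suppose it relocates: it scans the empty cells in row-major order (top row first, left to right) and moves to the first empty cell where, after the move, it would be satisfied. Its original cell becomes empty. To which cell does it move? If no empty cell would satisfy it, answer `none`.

Vacating (1,1). Empty cells in order:
  (2,2): 2/6 same-type → satisfied — stop here.

(2,2)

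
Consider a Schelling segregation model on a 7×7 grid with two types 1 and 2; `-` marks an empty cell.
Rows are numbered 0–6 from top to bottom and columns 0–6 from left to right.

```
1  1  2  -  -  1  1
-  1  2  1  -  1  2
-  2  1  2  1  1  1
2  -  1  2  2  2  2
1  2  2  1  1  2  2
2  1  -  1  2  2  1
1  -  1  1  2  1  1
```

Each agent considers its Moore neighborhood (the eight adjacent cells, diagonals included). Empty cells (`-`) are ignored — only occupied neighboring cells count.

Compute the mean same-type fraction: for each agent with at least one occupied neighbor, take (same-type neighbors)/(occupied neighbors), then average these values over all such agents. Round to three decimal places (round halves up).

(0,0)1 2/2
(0,1)1 2/4
(0,2)2 1/4
(0,5)1 2/3
(0,6)1 2/3
(1,1)1 3/6
(1,2)2 3/7
(1,3)1 2/5
(1,5)1 5/6
(1,6)2 0/5
(2,1)2 2/5
(2,2)1 3/7
(2,3)2 3/7
(2,4)1 3/7
(2,5)1 3/7
(2,6)1 2/5
(3,0)2 2/3
(3,2)1 2/7
(3,3)2 3/8
(3,4)2 4/8
(3,5)2 4/8
(3,6)2 3/5
(4,0)1 1/4
(4,1)2 3/6
(4,2)2 2/6
(4,3)1 3/7
(4,4)1 2/8
(4,5)2 6/8
(4,6)2 4/5
(5,0)2 1/4
(5,1)1 3/6
(5,3)1 4/7
(5,4)2 3/8
(5,5)2 4/8
(5,6)1 2/5
(6,0)1 1/2
(6,2)1 3/3
(6,3)1 2/4
(6,4)2 2/5
(6,5)1 2/5
(6,6)1 2/3
Sum over 41 agents: 2/2 + 2/4 + 1/4 + 2/3 + 2/3 + 3/6 + 3/7 + 2/5 + 5/6 + 0/5 + 2/5 + 3/7 + 3/7 + 3/7 + 3/7 + 2/5 + 2/3 + 2/7 + 3/8 + 4/8 + 4/8 + 3/5 + 1/4 + 3/6 + 2/6 + 3/7 + 2/8 + 6/8 + 4/5 + 1/4 + 3/6 + 4/7 + 3/8 + 4/8 + 2/5 + 1/2 + 3/3 + 2/4 + 2/5 + 2/5 + 2/3 = 4213/210; mean = 4213/210 ÷ 41 = 4213/8610 = 0.489314… → 0.489.

0.489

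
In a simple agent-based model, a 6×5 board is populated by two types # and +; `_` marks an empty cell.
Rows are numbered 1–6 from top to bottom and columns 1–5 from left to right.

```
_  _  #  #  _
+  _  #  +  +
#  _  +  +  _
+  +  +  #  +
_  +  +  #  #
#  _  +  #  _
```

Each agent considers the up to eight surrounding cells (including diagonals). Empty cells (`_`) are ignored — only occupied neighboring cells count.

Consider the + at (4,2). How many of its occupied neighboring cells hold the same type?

5

Occupied neighbors of (4,2): (3,1)=#, (3,3)=+, (4,1)=+, (4,3)=+, (5,2)=+, (5,3)=+.
Same type (+): 5 of 6.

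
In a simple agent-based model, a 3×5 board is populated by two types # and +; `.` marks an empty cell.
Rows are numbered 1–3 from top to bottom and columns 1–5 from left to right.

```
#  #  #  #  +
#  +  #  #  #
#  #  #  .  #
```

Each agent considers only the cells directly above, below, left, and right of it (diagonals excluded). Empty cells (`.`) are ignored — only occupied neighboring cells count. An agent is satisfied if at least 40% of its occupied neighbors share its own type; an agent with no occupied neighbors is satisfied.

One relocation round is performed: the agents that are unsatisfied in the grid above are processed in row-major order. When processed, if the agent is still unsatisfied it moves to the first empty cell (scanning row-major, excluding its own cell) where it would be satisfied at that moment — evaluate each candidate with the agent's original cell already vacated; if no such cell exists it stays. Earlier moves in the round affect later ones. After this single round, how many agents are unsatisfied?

Initially unsatisfied (in order): (1,5), (2,2).
  (1,5): no empty cell satisfies it; stays.
  (2,2): no empty cell satisfies it; stays.
Resulting grid:
# # # # +
# + # # #
# # # . #
Unsatisfied now: (1,5), (2,2).

2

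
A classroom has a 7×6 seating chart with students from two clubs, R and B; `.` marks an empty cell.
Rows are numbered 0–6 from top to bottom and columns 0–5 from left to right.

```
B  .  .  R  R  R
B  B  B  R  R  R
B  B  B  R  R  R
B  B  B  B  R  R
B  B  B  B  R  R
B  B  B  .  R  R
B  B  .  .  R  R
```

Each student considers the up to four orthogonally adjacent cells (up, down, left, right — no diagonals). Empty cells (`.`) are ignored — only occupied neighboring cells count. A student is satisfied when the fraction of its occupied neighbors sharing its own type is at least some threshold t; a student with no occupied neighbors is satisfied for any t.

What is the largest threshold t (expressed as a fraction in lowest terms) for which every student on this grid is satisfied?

(0,0)B 1/1
(0,3)R 2/2
(0,4)R 3/3
(0,5)R 2/2
(1,0)B 3/3
(1,1)B 3/3
(1,2)B 2/3
(1,3)R 3/4
(1,4)R 4/4
(1,5)R 3/3
(2,0)B 3/3
(2,1)B 4/4
(2,2)B 3/4
(2,3)R 2/4
(2,4)R 4/4
(2,5)R 3/3
(3,0)B 3/3
(3,1)B 4/4
(3,2)B 4/4
(3,3)B 2/4
(3,4)R 3/4
(3,5)R 3/3
(4,0)B 3/3
(4,1)B 4/4
(4,2)B 4/4
(4,3)B 2/3
(4,4)R 3/4
(4,5)R 3/3
(5,0)B 3/3
(5,1)B 4/4
(5,2)B 2/2
(5,4)R 3/3
(5,5)R 3/3
(6,0)B 2/2
(6,1)B 2/2
(6,4)R 2/2
(6,5)R 2/2
The smallest same-type fraction is 2/4 at (2,3), which reduces to 1/2. Any threshold above that leaves this student unsatisfied.

1/2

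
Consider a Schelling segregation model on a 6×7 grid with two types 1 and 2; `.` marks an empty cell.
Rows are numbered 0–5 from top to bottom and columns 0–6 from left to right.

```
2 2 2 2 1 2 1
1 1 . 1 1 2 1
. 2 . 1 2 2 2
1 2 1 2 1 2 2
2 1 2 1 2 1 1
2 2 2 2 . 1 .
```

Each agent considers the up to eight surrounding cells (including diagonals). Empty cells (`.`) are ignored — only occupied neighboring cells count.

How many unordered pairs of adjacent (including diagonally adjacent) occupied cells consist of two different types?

Scan each occupied cell's neighbors to the right and below (and the two forward diagonals) so each pair is counted once.
Row 0: 2(0,0)–2(0,1)= 2(0,0)–1(1,0)≠ 2(0,0)–1(1,1)≠ 2(0,1)–2(0,2)= 2(0,1)–1(1,1)≠ 2(0,1)–1(1,0)≠ 2(0,2)–2(0,3)= 2(0,2)–1(1,3)≠ 2(0,2)–1(1,1)≠ 2(0,3)–1(0,4)≠ 2(0,3)–1(1,3)≠ 2(0,3)–1(1,4)≠ 1(0,4)–2(0,5)≠ 1(0,4)–1(1,4)= 1(0,4)–2(1,5)≠ 1(0,4)–1(1,3)= 2(0,5)–1(0,6)≠ 2(0,5)–2(1,5)= 2(0,5)–1(1,6)≠ 2(0,5)–1(1,4)≠ 1(0,6)–1(1,6)= 1(0,6)–2(1,5)≠  → 15/22 unlike.
Row 1: 1(1,0)–1(1,1)= 1(1,0)–2(2,1)≠ 1(1,1)–2(2,1)≠ 1(1,3)–1(1,4)= 1(1,3)–1(2,3)= 1(1,3)–2(2,4)≠ 1(1,4)–2(1,5)≠ 1(1,4)–2(2,4)≠ 1(1,4)–2(2,5)≠ 1(1,4)–1(2,3)= 2(1,5)–1(1,6)≠ 2(1,5)–2(2,5)= 2(1,5)–2(2,6)= 2(1,5)–2(2,4)= 1(1,6)–2(2,6)≠ 1(1,6)–2(2,5)≠  → 9/16 unlike.
Row 2: 2(2,1)–2(3,1)= 2(2,1)–1(3,2)≠ 2(2,1)–1(3,0)≠ 1(2,3)–2(2,4)≠ 1(2,3)–2(3,3)≠ 1(2,3)–1(3,4)= 1(2,3)–1(3,2)= 2(2,4)–2(2,5)= 2(2,4)–1(3,4)≠ 2(2,4)–2(3,5)= 2(2,4)–2(3,3)= 2(2,5)–2(2,6)= 2(2,5)–2(3,5)= 2(2,5)–2(3,6)= 2(2,5)–1(3,4)≠ 2(2,6)–2(3,6)= 2(2,6)–2(3,5)=  → 6/17 unlike.
Row 3: 1(3,0)–2(3,1)≠ 1(3,0)–2(4,0)≠ 1(3,0)–1(4,1)= 2(3,1)–1(3,2)≠ 2(3,1)–1(4,1)≠ 2(3,1)–2(4,2)= 2(3,1)–2(4,0)= 1(3,2)–2(3,3)≠ 1(3,2)–2(4,2)≠ 1(3,2)–1(4,3)= 1(3,2)–1(4,1)= 2(3,3)–1(3,4)≠ 2(3,3)–1(4,3)≠ 2(3,3)–2(4,4)= 2(3,3)–2(4,2)= 1(3,4)–2(3,5)≠ 1(3,4)–2(4,4)≠ 1(3,4)–1(4,5)= 1(3,4)–1(4,3)= 2(3,5)–2(3,6)= 2(3,5)–1(4,5)≠ 2(3,5)–1(4,6)≠ 2(3,5)–2(4,4)= 2(3,6)–1(4,6)≠ 2(3,6)–1(4,5)≠  → 14/25 unlike.
Row 4: 2(4,0)–1(4,1)≠ 2(4,0)–2(5,0)= 2(4,0)–2(5,1)= 1(4,1)–2(4,2)≠ 1(4,1)–2(5,1)≠ 1(4,1)–2(5,2)≠ 1(4,1)–2(5,0)≠ 2(4,2)–1(4,3)≠ 2(4,2)–2(5,2)= 2(4,2)–2(5,3)= 2(4,2)–2(5,1)= 1(4,3)–2(4,4)≠ 1(4,3)–2(5,3)≠ 1(4,3)–2(5,2)≠ 2(4,4)–1(4,5)≠ 2(4,4)–1(5,5)≠ 2(4,4)–2(5,3)= 1(4,5)–1(4,6)= 1(4,5)–1(5,5)= 1(4,6)–1(5,5)=  → 11/20 unlike.
Row 5: 2(5,0)–2(5,1)= 2(5,1)–2(5,2)= 2(5,2)–2(5,3)=  → 0/3 unlike.
Total adjacent occupied pairs: 103; unlike-type pairs: 55.

55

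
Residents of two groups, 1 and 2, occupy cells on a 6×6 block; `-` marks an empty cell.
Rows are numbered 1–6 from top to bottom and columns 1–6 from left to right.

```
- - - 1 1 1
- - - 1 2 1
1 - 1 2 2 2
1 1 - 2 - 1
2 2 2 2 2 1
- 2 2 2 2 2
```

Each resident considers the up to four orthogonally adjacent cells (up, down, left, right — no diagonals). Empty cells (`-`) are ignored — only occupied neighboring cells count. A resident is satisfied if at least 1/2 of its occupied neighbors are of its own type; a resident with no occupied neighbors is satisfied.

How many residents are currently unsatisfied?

6

Row 1: (1,4)1 2/2 ✓ · (1,5)1 2/3 ✓ · (1,6)1 2/2 ✓
Row 2: (2,4)1 1/3 ✗ · (2,5)2 1/4 ✗ · (2,6)1 1/3 ✗
Row 3: (3,1)1 1/1 ✓ · (3,3)1 0/1 ✗ · (3,4)2 2/4 ✓ · (3,5)2 3/3 ✓ · (3,6)2 1/3 ✗
Row 4: (4,1)1 2/3 ✓ · (4,2)1 1/2 ✓ · (4,4)2 2/2 ✓ · (4,6)1 1/2 ✓
Row 5: (5,1)2 1/2 ✓ · (5,2)2 3/4 ✓ · (5,3)2 3/3 ✓ · (5,4)2 4/4 ✓ · (5,5)2 2/3 ✓ · (5,6)1 1/3 ✗
Row 6: (6,2)2 2/2 ✓ · (6,3)2 3/3 ✓ · (6,4)2 3/3 ✓ · (6,5)2 3/3 ✓ · (6,6)2 1/2 ✓
Unsatisfied: (2,4), (2,5), (2,6), (3,3), (3,6), (5,6) — 6 in total.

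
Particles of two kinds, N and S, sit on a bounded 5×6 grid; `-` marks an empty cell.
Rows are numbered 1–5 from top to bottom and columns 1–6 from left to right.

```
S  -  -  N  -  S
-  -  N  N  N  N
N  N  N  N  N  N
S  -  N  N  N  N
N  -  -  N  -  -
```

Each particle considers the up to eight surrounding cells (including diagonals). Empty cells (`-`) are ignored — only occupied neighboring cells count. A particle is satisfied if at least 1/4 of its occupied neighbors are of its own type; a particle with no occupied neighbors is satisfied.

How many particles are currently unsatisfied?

(1,1)S 0/0 satisfied
(1,4)N 3/3 satisfied
(1,6)S 0/2 not
(2,3)N 5/5 satisfied
(2,4)N 6/6 satisfied
(2,5)N 6/7 satisfied
(2,6)N 3/4 satisfied
(3,1)N 1/2 satisfied
(3,2)N 4/5 satisfied
(3,3)N 6/6 satisfied
(3,4)N 8/8 satisfied
(3,5)N 8/8 satisfied
(3,6)N 5/5 satisfied
(4,1)S 0/3 not
(4,3)N 5/5 satisfied
(4,4)N 6/6 satisfied
(4,5)N 6/6 satisfied
(4,6)N 3/3 satisfied
(5,1)N 0/1 not
(5,4)N 3/3 satisfied
Unsatisfied: (1,6), (4,1), (5,1) — 3 in total.

3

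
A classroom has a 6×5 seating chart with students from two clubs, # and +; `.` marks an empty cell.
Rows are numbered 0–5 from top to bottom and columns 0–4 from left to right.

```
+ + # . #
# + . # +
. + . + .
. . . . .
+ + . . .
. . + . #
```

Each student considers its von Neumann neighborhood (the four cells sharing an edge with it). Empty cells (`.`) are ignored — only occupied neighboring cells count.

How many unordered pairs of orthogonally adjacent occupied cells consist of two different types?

Scan each occupied cell's neighbors to the right and below so each pair is counted once.
From row 0: 3 unlike of 5 pairs (running 3/5).
From row 1: 3 unlike of 4 pairs (running 6/9).
From row 4: 0 unlike of 1 pairs (running 6/10).
Total adjacent occupied pairs: 10; unlike-type pairs: 6.

6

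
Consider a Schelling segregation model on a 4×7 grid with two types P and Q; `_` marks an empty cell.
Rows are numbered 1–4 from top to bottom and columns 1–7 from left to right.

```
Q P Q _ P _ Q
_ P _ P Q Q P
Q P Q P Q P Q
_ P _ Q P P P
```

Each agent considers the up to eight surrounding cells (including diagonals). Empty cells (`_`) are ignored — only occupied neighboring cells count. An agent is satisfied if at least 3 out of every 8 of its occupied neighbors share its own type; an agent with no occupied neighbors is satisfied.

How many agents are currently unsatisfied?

13

Row 1: (1,1)Q 0/2 ✗ · (1,2)P 1/3 ✗ · (1,3)Q 0/3 ✗ · (1,5)P 1/3 ✗ · (1,7)Q 1/2 ✓
Row 2: (2,2)P 2/6 ✗ · (2,4)P 2/6 ✗ · (2,5)Q 2/6 ✗ · (2,6)Q 4/7 ✓ · (2,7)P 1/4 ✗
Row 3: (3,1)Q 0/3 ✗ · (3,2)P 2/4 ✓ · (3,3)Q 1/6 ✗ · (3,4)P 2/6 ✗ · (3,5)Q 3/8 ✓ · (3,6)P 4/8 ✓ · (3,7)Q 1/5 ✗
Row 4: (4,2)P 1/3 ✗ · (4,4)Q 2/4 ✓ · (4,5)P 3/5 ✓ · (4,6)P 3/5 ✓ · (4,7)P 2/3 ✓
Unsatisfied: (1,1), (1,2), (1,3), (1,5), (2,2), (2,4), (2,5), (2,7), (3,1), (3,3), (3,4), (3,7), (4,2) — 13 in total.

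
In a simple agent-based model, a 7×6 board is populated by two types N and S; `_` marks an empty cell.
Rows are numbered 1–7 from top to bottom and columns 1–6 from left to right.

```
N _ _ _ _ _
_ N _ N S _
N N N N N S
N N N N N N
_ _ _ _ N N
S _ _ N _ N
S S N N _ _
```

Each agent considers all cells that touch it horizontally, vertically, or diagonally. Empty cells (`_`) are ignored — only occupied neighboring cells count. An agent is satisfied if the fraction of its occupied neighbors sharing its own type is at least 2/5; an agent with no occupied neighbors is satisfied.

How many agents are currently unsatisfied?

2

Row 1: (1,1)N 1/1 satisfied
Row 2: (2,2)N 4/4 satisfied · (2,4)N 3/4 satisfied · (2,5)S 1/4 not
Row 3: (3,1)N 4/4 satisfied · (3,2)N 6/6 satisfied · (3,3)N 7/7 satisfied · (3,4)N 6/7 satisfied · (3,5)N 5/7 satisfied · (3,6)S 1/4 not
Row 4: (4,1)N 3/3 satisfied · (4,2)N 5/5 satisfied · (4,3)N 5/5 satisfied · (4,4)N 6/6 satisfied · (4,5)N 6/7 satisfied · (4,6)N 4/5 satisfied
Row 5: (5,5)N 6/6 satisfied · (5,6)N 4/4 satisfied
Row 6: (6,1)S 2/2 satisfied · (6,4)N 3/3 satisfied · (6,6)N 2/2 satisfied
Row 7: (7,1)S 2/2 satisfied · (7,2)S 2/3 satisfied · (7,3)N 2/3 satisfied · (7,4)N 2/2 satisfied
Unsatisfied: (2,5), (3,6) — 2 in total.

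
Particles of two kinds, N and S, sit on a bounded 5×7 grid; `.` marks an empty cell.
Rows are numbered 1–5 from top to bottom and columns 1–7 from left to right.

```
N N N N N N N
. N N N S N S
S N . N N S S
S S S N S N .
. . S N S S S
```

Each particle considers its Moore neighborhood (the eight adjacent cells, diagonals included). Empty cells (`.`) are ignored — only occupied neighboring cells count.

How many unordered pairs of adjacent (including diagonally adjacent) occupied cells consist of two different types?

Scan each occupied cell's neighbors to the right and below (and the two forward diagonals) so each pair is counted once.
From row 1: 5 unlike of 23 pairs (running 5/23).
From row 2: 8 unlike of 19 pairs (running 13/42).
From row 3: 10 unlike of 18 pairs (running 23/60).
From row 4: 10 unlike of 17 pairs (running 33/77).
From row 5: 2 unlike of 4 pairs (running 35/81).
Total adjacent occupied pairs: 81; unlike-type pairs: 35.

35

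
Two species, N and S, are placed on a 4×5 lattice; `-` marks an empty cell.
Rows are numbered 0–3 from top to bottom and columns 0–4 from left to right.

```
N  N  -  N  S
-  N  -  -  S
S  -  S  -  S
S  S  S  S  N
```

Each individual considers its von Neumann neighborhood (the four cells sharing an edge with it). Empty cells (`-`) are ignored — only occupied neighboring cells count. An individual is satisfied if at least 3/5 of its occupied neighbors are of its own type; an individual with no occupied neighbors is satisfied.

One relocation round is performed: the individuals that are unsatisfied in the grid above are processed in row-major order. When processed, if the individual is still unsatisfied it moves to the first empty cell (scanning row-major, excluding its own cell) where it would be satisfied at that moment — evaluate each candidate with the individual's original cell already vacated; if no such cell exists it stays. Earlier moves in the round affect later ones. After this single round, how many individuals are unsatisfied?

Initially unsatisfied (in order): (0,3), (0,4), (2,4), (3,3), (3,4).
  (0,3) → (0,2).
  (0,4): now satisfied by earlier moves; stays.
  (2,4) → (1,3).
  (3,3) → (0,3).
  (3,4): now satisfied by earlier moves; stays.
Resulting grid:
N N N S S
- N - S S
S - S - -
S S S - N
Unsatisfied now: (0,2).

1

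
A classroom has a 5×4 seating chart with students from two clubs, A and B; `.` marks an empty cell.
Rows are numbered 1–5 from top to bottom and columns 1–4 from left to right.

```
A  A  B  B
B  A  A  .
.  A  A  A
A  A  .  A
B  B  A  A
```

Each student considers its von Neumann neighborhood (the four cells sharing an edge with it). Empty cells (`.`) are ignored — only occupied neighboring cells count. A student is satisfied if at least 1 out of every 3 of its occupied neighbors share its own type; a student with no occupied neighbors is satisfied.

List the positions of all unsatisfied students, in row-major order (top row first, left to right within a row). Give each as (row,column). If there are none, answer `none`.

Row 1: (1,1)A 1/2 ok · (1,2)A 2/3 ok · (1,3)B 1/3 ok · (1,4)B 1/1 ok
Row 2: (2,1)B 0/2 unhappy · (2,2)A 3/4 ok · (2,3)A 2/3 ok
Row 3: (3,2)A 3/3 ok · (3,3)A 3/3 ok · (3,4)A 2/2 ok
Row 4: (4,1)A 1/2 ok · (4,2)A 2/3 ok · (4,4)A 2/2 ok
Row 5: (5,1)B 1/2 ok · (5,2)B 1/3 ok · (5,3)A 1/2 ok · (5,4)A 2/2 ok

(2,1)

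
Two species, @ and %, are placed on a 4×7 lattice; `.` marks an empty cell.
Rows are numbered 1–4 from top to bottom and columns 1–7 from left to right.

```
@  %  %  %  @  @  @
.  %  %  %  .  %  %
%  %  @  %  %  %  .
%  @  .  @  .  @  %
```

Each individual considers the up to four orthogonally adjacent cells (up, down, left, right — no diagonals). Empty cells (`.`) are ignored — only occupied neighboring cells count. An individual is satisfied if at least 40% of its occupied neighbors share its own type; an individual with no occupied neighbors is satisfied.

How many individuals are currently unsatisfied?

(1,1)@ 0/1 ✗
(1,2)% 2/3 ✓
(1,3)% 3/3 ✓
(1,4)% 2/3 ✓
(1,5)@ 1/2 ✓
(1,6)@ 2/3 ✓
(1,7)@ 1/2 ✓
(2,2)% 3/3 ✓
(2,3)% 3/4 ✓
(2,4)% 3/3 ✓
(2,6)% 2/3 ✓
(2,7)% 1/2 ✓
(3,1)% 2/2 ✓
(3,2)% 2/4 ✓
(3,3)@ 0/3 ✗
(3,4)% 2/4 ✓
(3,5)% 2/2 ✓
(3,6)% 2/3 ✓
(4,1)% 1/2 ✓
(4,2)@ 0/2 ✗
(4,4)@ 0/1 ✗
(4,6)@ 0/2 ✗
(4,7)% 0/1 ✗
Unsatisfied: (1,1), (3,3), (4,2), (4,4), (4,6), (4,7) — 6 in total.

6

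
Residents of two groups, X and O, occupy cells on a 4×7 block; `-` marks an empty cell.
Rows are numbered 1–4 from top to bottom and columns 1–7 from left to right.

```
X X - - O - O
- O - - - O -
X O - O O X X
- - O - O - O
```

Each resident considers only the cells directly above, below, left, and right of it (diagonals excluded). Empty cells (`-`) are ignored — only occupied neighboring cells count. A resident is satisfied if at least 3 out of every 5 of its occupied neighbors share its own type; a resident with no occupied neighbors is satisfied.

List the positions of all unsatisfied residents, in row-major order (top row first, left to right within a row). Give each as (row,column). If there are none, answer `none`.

Row 1: (1,1)X 1/1 ✓ · (1,2)X 1/2 ✗ · (1,5)O 0/0 ✓ · (1,7)O 0/0 ✓
Row 2: (2,2)O 1/2 ✗ · (2,6)O 0/1 ✗
Row 3: (3,1)X 0/1 ✗ · (3,2)O 1/2 ✗ · (3,4)O 1/1 ✓ · (3,5)O 2/3 ✓ · (3,6)X 1/3 ✗ · (3,7)X 1/2 ✗
Row 4: (4,3)O 0/0 ✓ · (4,5)O 1/1 ✓ · (4,7)O 0/1 ✗

(1,2), (2,2), (2,6), (3,1), (3,2), (3,6), (3,7), (4,7)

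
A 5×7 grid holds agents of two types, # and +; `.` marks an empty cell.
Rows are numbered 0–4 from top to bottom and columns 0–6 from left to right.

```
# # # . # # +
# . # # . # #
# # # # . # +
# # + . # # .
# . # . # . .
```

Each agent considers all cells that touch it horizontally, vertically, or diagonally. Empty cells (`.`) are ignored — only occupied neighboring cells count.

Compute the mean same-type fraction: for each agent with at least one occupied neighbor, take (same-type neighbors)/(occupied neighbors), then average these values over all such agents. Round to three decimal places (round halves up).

0.777

Row 0: (0,0)# 2/2 · (0,1)# 4/4 · (0,2)# 3/3 · (0,4)# 3/3 · (0,5)# 3/4 · (0,6)+ 0/3
Row 1: (1,0)# 4/4 · (1,2)# 6/6 · (1,3)# 5/5 · (1,5)# 4/6 · (1,6)# 3/5
Row 2: (2,0)# 4/4 · (2,1)# 6/7 · (2,2)# 5/6 · (2,3)# 4/5 · (2,5)# 4/5 · (2,6)+ 0/4
Row 3: (3,0)# 4/4 · (3,1)# 6/7 · (3,2)+ 0/5 · (3,4)# 4/4 · (3,5)# 3/4
Row 4: (4,0)# 2/2 · (4,2)# 1/2 · (4,4)# 2/2
Sum over 25 agents: 2/2 + 4/4 + 3/3 + 3/3 + 3/4 + 0/3 + 4/4 + 6/6 + 5/5 + 4/6 + 3/5 + 4/4 + 6/7 + 5/6 + 4/5 + 4/5 + 0/4 + 4/4 + 6/7 + 0/5 + 4/4 + 3/4 + 2/2 + 1/2 + 2/2 = 1359/70; mean = 1359/70 ÷ 25 = 1359/1750 = 0.776571… → 0.777.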